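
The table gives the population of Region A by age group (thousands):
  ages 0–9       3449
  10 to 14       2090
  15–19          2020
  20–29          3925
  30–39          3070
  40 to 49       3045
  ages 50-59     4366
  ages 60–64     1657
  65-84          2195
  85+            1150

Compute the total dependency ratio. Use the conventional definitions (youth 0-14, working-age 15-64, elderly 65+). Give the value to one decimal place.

Total dependency ratio: 49.1

0–14: 3449 + 2090 = 5539
15–64: 2020 + 3925 + 3070 + 3045 + 4366 + 1657 = 18083
65+: 2195 + 1150 = 3345
Total dependency ratio = (5539 + 3345) / 18083 × 100 = 8884 / 18083 × 100 = 49.1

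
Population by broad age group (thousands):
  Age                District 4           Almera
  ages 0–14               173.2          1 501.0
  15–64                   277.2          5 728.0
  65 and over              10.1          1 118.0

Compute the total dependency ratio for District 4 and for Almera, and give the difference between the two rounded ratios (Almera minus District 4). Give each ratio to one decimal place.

District 4: (173.2 + 10.1) / 277.2 × 100 = 183.3 / 277.2 × 100 = 66.1
Almera: (1 501.0 + 1 118.0) / 5 728.0 × 100 = 2 619.0 / 5 728.0 × 100 = 45.7

District 4: 66.1
Almera: 45.7
Difference: -20.4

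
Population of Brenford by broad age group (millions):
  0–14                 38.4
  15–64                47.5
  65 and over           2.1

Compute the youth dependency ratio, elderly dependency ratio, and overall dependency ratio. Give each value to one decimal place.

Youth dependency ratio = 38.4 / 47.5 × 100 = 80.8
Old-age dependency ratio = 2.1 / 47.5 × 100 = 4.4
Total dependency ratio = (38.4 + 2.1) / 47.5 × 100 = 40.5 / 47.5 × 100 = 85.3

Youth dependency ratio: 80.8
Old-age dependency ratio: 4.4
Total dependency ratio: 85.3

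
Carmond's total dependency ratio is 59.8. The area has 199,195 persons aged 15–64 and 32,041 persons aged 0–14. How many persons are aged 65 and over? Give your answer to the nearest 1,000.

Aged 65 and over: 87,000

Total dependency ratio = (youth + elderly) / working-age × 100
59.8 = (32,041 + E) / 199,195 × 100
⇒ 87,000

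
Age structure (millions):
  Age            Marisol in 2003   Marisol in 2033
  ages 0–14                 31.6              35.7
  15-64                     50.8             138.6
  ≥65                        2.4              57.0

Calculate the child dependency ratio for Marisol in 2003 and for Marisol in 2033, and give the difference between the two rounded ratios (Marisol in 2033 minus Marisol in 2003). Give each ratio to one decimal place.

Marisol in 2003: 62.2
Marisol in 2033: 25.8
Difference: -36.4

Marisol in 2003: 31.6 / 50.8 × 100 = 62.2
Marisol in 2033: 35.7 / 138.6 × 100 = 25.8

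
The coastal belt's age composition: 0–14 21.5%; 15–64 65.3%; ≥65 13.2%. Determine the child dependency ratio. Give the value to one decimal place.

Youth dependency ratio: 32.9

Youth dependency ratio = 21.5 / 65.3 × 100 = 32.9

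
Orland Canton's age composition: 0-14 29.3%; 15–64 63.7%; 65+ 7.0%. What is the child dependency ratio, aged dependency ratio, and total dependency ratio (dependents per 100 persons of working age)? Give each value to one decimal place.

Youth dependency ratio = 29.3 / 63.7 × 100 = 46.0
Old-age dependency ratio = 7.0 / 63.7 × 100 = 11.0
Total dependency ratio = (29.3 + 7.0) / 63.7 × 100 = 36.3 / 63.7 × 100 = 57.0

Youth dependency ratio: 46.0
Old-age dependency ratio: 11.0
Total dependency ratio: 57.0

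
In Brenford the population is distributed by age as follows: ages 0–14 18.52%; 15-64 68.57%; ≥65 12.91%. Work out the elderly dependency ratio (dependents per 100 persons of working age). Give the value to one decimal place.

Old-age dependency ratio: 18.8

Old-age dependency ratio = 12.91 / 68.57 × 100 = 18.8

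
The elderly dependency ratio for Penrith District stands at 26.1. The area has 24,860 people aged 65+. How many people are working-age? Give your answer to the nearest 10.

Old-age dependency ratio = elderly / working-age × 100
26.1 = 24,860 / W × 100
⇒ 95,250

Working-age: 95,250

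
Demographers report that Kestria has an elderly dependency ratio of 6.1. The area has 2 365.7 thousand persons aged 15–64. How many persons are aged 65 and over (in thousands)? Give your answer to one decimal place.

Aged 65 and over: 144.3

Old-age dependency ratio = elderly / working-age × 100
6.1 = E / 2 365.7 × 100
⇒ 144.3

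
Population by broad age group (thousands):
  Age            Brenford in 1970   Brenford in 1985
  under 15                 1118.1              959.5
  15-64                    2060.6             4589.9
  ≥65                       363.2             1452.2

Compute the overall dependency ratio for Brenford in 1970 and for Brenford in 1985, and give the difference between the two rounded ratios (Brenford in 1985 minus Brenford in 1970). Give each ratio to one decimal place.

Brenford in 1970: (1118.1 + 363.2) / 2060.6 × 100 = 1481.3 / 2060.6 × 100 = 71.9
Brenford in 1985: (959.5 + 1452.2) / 4589.9 × 100 = 2411.7 / 4589.9 × 100 = 52.5

Brenford in 1970: 71.9
Brenford in 1985: 52.5
Difference: -19.4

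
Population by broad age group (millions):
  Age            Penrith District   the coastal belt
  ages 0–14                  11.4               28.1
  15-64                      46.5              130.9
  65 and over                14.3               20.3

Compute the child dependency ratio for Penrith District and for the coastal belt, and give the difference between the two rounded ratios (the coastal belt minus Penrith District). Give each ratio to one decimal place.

Penrith District: 24.5
the coastal belt: 21.5
Difference: -3.0

Penrith District: 11.4 / 46.5 × 100 = 24.5
the coastal belt: 28.1 / 130.9 × 100 = 21.5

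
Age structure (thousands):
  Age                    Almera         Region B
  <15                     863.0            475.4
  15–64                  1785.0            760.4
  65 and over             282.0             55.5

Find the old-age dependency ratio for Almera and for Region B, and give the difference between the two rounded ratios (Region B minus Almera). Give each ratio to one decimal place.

Almera: 15.8
Region B: 7.3
Difference: -8.5

Almera: 282.0 / 1785.0 × 100 = 15.8
Region B: 55.5 / 760.4 × 100 = 7.3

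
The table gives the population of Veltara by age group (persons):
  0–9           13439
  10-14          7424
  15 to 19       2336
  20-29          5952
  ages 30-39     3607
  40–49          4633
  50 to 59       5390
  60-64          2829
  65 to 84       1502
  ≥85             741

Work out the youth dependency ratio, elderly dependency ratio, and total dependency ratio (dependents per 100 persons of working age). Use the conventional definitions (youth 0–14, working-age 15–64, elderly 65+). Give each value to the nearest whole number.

0–14: 13439 + 7424 = 20863
15–64: 2336 + 5952 + 3607 + 4633 + 5390 + 2829 = 24747
65+: 1502 + 741 = 2243
Youth dependency ratio = 20863 / 24747 × 100 = 84
Old-age dependency ratio = 2243 / 24747 × 100 = 9
Total dependency ratio = (20863 + 2243) / 24747 × 100 = 23106 / 24747 × 100 = 93

Youth dependency ratio: 84
Old-age dependency ratio: 9
Total dependency ratio: 93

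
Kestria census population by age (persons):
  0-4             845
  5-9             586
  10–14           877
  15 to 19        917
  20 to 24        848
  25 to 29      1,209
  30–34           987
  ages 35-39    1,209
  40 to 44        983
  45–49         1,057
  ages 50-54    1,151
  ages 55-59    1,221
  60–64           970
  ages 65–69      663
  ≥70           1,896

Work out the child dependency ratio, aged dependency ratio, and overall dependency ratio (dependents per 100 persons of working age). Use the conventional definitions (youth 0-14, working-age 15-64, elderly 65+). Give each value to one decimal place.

Youth dependency ratio: 21.9
Old-age dependency ratio: 24.3
Total dependency ratio: 46.1

0–14: 845 + 586 + 877 = 2,308
15–64: 917 + 848 + 1,209 + 987 + 1,209 + 983 + 1,057 + 1,151 + 1,221 + 970 = 10,552
65+: 663 + 1,896 = 2,559
Youth dependency ratio = 2,308 / 10,552 × 100 = 21.9
Old-age dependency ratio = 2,559 / 10,552 × 100 = 24.3
Total dependency ratio = (2,308 + 2,559) / 10,552 × 100 = 4,867 / 10,552 × 100 = 46.1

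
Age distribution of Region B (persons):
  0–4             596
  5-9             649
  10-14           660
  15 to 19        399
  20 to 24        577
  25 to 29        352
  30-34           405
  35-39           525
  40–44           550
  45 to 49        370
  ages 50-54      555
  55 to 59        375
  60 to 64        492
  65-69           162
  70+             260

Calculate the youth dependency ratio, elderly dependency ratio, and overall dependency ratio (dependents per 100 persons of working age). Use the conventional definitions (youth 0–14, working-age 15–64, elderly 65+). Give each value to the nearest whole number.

0–14: 596 + 649 + 660 = 1,905
15–64: 399 + 577 + 352 + 405 + 525 + 550 + 370 + 555 + 375 + 492 = 4,600
65+: 162 + 260 = 422
Youth dependency ratio = 1,905 / 4,600 × 100 = 41
Old-age dependency ratio = 422 / 4,600 × 100 = 9
Total dependency ratio = (1,905 + 422) / 4,600 × 100 = 2,327 / 4,600 × 100 = 51

Youth dependency ratio: 41
Old-age dependency ratio: 9
Total dependency ratio: 51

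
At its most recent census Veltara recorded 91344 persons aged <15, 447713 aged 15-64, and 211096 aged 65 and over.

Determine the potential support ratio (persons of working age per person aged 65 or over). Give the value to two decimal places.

Potential support ratio: 2.12

Potential support ratio = 447713 / 211096 = 2.12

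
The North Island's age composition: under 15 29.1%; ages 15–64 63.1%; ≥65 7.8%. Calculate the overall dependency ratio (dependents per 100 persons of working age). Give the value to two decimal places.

Total dependency ratio = (29.1 + 7.8) / 63.1 × 100 = 36.9 / 63.1 × 100 = 58.48

Total dependency ratio: 58.48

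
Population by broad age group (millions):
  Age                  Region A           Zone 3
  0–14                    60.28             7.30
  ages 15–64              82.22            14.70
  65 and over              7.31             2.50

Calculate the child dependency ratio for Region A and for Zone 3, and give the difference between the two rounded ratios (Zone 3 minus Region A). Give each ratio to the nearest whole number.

Region A: 60.28 / 82.22 × 100 = 73
Zone 3: 7.30 / 14.70 × 100 = 50

Region A: 73
Zone 3: 50
Difference: -23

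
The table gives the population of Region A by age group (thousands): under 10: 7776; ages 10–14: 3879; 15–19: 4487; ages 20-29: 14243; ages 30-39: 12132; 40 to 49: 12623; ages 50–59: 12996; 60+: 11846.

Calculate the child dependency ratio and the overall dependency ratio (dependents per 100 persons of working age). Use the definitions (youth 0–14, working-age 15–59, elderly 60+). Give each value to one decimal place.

Youth dependency ratio: 20.6
Total dependency ratio: 41.6

0–14: 7776 + 3879 = 11655
15–59: 4487 + 14243 + 12132 + 12623 + 12996 = 56481
60+: 11846
Youth dependency ratio = 11655 / 56481 × 100 = 20.6
Total dependency ratio = (11655 + 11846) / 56481 × 100 = 23501 / 56481 × 100 = 41.6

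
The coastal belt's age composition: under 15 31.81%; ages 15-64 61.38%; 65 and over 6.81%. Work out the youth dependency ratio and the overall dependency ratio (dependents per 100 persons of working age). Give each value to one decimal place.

Youth dependency ratio = 31.81 / 61.38 × 100 = 51.8
Total dependency ratio = (31.81 + 6.81) / 61.38 × 100 = 38.62 / 61.38 × 100 = 62.9

Youth dependency ratio: 51.8
Total dependency ratio: 62.9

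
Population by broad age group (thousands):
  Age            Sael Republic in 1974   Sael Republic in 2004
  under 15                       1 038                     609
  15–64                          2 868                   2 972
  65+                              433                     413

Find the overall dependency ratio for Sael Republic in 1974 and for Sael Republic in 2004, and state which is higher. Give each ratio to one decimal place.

Sael Republic in 1974: 51.3
Sael Republic in 2004: 34.4
Higher: Sael Republic in 1974

Sael Republic in 1974: (1 038 + 433) / 2 868 × 100 = 1 471 / 2 868 × 100 = 51.3
Sael Republic in 2004: (609 + 413) / 2 972 × 100 = 1 022 / 2 972 × 100 = 34.4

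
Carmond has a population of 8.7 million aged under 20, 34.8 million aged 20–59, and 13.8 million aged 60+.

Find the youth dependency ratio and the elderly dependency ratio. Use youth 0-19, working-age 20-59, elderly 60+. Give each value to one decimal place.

Youth dependency ratio: 25.0
Old-age dependency ratio: 39.7

Youth dependency ratio = 8.7 / 34.8 × 100 = 25.0
Old-age dependency ratio = 13.8 / 34.8 × 100 = 39.7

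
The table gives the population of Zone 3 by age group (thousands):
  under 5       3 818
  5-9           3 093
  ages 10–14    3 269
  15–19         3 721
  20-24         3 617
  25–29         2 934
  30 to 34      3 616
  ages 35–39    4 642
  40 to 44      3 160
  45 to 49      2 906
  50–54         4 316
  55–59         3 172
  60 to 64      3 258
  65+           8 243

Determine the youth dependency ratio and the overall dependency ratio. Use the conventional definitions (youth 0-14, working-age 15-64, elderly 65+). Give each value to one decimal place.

0–14: 3 818 + 3 093 + 3 269 = 10 180
15–64: 3 721 + 3 617 + 2 934 + 3 616 + 4 642 + 3 160 + 2 906 + 4 316 + 3 172 + 3 258 = 35 342
65+: 8 243
Youth dependency ratio = 10 180 / 35 342 × 100 = 28.8
Total dependency ratio = (10 180 + 8 243) / 35 342 × 100 = 18 423 / 35 342 × 100 = 52.1

Youth dependency ratio: 28.8
Total dependency ratio: 52.1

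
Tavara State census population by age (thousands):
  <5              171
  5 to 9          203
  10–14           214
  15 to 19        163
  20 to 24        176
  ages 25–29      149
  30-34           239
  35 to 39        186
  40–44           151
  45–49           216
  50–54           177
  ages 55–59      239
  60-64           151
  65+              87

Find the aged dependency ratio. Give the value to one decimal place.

Old-age dependency ratio: 4.7

0–14: 171 + 203 + 214 = 588
15–64: 163 + 176 + 149 + 239 + 186 + 151 + 216 + 177 + 239 + 151 = 1 847
65+: 87
Old-age dependency ratio = 87 / 1 847 × 100 = 4.7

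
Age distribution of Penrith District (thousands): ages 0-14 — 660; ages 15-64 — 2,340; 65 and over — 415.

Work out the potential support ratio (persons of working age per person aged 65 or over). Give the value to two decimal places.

Potential support ratio: 5.64

Potential support ratio = 2,340 / 415 = 5.64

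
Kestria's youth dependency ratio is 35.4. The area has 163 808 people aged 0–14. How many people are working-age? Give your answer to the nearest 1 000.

Youth dependency ratio = youth / working-age × 100
35.4 = 163 808 / W × 100
⇒ 463 000

Working-age: 463 000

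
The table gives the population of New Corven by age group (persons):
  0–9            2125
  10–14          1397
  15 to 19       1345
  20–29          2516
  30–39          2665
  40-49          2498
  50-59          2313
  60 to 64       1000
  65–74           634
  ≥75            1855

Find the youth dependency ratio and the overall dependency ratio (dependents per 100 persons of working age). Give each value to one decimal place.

Youth dependency ratio: 28.5
Total dependency ratio: 48.7

0–14: 2125 + 1397 = 3522
15–64: 1345 + 2516 + 2665 + 2498 + 2313 + 1000 = 12337
65+: 634 + 1855 = 2489
Youth dependency ratio = 3522 / 12337 × 100 = 28.5
Total dependency ratio = (3522 + 2489) / 12337 × 100 = 6011 / 12337 × 100 = 48.7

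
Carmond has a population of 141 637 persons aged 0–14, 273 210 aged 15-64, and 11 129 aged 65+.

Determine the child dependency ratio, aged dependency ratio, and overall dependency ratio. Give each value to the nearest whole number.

Youth dependency ratio = 141 637 / 273 210 × 100 = 52
Old-age dependency ratio = 11 129 / 273 210 × 100 = 4
Total dependency ratio = (141 637 + 11 129) / 273 210 × 100 = 152 766 / 273 210 × 100 = 56

Youth dependency ratio: 52
Old-age dependency ratio: 4
Total dependency ratio: 56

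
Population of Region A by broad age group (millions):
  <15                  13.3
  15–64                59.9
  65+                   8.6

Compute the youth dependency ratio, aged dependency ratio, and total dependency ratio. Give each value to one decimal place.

Youth dependency ratio = 13.3 / 59.9 × 100 = 22.2
Old-age dependency ratio = 8.6 / 59.9 × 100 = 14.4
Total dependency ratio = (13.3 + 8.6) / 59.9 × 100 = 21.9 / 59.9 × 100 = 36.6

Youth dependency ratio: 22.2
Old-age dependency ratio: 14.4
Total dependency ratio: 36.6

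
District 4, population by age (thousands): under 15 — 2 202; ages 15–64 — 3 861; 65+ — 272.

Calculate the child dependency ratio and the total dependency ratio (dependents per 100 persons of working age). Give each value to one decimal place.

Youth dependency ratio = 2 202 / 3 861 × 100 = 57.0
Total dependency ratio = (2 202 + 272) / 3 861 × 100 = 2 474 / 3 861 × 100 = 64.1

Youth dependency ratio: 57.0
Total dependency ratio: 64.1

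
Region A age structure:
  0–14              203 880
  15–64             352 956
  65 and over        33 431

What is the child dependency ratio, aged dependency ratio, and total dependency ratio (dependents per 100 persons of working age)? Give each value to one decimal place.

Youth dependency ratio = 203 880 / 352 956 × 100 = 57.8
Old-age dependency ratio = 33 431 / 352 956 × 100 = 9.5
Total dependency ratio = (203 880 + 33 431) / 352 956 × 100 = 237 311 / 352 956 × 100 = 67.2

Youth dependency ratio: 57.8
Old-age dependency ratio: 9.5
Total dependency ratio: 67.2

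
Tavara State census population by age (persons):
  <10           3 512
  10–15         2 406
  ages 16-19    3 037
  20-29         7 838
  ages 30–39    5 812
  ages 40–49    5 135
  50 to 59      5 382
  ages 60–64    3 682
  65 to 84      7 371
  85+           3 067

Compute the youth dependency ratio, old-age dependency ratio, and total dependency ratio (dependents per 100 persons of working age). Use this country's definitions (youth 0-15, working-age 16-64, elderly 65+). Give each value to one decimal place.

Youth dependency ratio: 19.2
Old-age dependency ratio: 33.8
Total dependency ratio: 53.0

0–15: 3 512 + 2 406 = 5 918
16–64: 3 037 + 7 838 + 5 812 + 5 135 + 5 382 + 3 682 = 30 886
65+: 7 371 + 3 067 = 10 438
Youth dependency ratio = 5 918 / 30 886 × 100 = 19.2
Old-age dependency ratio = 10 438 / 30 886 × 100 = 33.8
Total dependency ratio = (5 918 + 10 438) / 30 886 × 100 = 16 356 / 30 886 × 100 = 53.0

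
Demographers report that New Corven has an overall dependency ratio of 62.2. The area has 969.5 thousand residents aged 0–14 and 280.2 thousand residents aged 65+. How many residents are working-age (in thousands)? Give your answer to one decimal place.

Total dependency ratio = (youth + elderly) / working-age × 100
62.2 = (969.5 + 280.2) / W × 100
⇒ 2,009.2

Working-age: 2,009.2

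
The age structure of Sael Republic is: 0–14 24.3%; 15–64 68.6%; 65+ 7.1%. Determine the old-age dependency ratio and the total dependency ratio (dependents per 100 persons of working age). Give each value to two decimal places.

Old-age dependency ratio: 10.35
Total dependency ratio: 45.77

Old-age dependency ratio = 7.1 / 68.6 × 100 = 10.35
Total dependency ratio = (24.3 + 7.1) / 68.6 × 100 = 31.4 / 68.6 × 100 = 45.77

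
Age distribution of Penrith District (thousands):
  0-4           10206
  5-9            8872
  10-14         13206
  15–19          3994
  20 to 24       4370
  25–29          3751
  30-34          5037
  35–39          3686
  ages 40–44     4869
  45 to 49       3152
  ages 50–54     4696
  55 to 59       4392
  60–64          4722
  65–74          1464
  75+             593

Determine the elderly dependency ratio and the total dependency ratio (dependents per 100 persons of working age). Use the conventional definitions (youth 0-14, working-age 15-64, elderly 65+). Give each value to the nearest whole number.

0–14: 10206 + 8872 + 13206 = 32284
15–64: 3994 + 4370 + 3751 + 5037 + 3686 + 4869 + 3152 + 4696 + 4392 + 4722 = 42669
65+: 1464 + 593 = 2057
Old-age dependency ratio = 2057 / 42669 × 100 = 5
Total dependency ratio = (32284 + 2057) / 42669 × 100 = 34341 / 42669 × 100 = 80

Old-age dependency ratio: 5
Total dependency ratio: 80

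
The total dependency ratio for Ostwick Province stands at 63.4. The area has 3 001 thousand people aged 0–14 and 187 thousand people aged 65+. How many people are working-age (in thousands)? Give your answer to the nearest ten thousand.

Total dependency ratio = (youth + elderly) / working-age × 100
63.4 = (3 001 + 187) / W × 100
⇒ 5 030

Working-age: 5 030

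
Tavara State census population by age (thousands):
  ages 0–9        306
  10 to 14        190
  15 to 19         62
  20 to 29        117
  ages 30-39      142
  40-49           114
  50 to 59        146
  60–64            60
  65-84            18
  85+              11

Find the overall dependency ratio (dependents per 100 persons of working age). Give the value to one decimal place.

0–14: 306 + 190 = 496
15–64: 62 + 117 + 142 + 114 + 146 + 60 = 641
65+: 18 + 11 = 29
Total dependency ratio = (496 + 29) / 641 × 100 = 525 / 641 × 100 = 81.9

Total dependency ratio: 81.9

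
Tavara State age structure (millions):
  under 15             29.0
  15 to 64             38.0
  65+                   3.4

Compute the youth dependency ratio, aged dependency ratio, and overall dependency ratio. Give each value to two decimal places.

Youth dependency ratio: 76.32
Old-age dependency ratio: 8.95
Total dependency ratio: 85.26

Youth dependency ratio = 29.0 / 38.0 × 100 = 76.32
Old-age dependency ratio = 3.4 / 38.0 × 100 = 8.95
Total dependency ratio = (29.0 + 3.4) / 38.0 × 100 = 32.4 / 38.0 × 100 = 85.26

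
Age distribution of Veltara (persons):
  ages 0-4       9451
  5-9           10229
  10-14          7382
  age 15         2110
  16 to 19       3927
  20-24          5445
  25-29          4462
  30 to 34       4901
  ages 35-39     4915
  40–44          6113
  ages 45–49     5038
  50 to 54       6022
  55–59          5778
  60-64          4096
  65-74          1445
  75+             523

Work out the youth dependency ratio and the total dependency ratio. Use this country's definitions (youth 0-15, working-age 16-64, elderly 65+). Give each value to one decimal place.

0–15: 9451 + 10229 + 7382 + 2110 = 29172
16–64: 3927 + 5445 + 4462 + 4901 + 4915 + 6113 + 5038 + 6022 + 5778 + 4096 = 50697
65+: 1445 + 523 = 1968
Youth dependency ratio = 29172 / 50697 × 100 = 57.5
Total dependency ratio = (29172 + 1968) / 50697 × 100 = 31140 / 50697 × 100 = 61.4

Youth dependency ratio: 57.5
Total dependency ratio: 61.4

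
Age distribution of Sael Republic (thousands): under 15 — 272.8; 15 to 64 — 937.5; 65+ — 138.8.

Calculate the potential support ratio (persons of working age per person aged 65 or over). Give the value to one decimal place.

Potential support ratio = 937.5 / 138.8 = 6.8

Potential support ratio: 6.8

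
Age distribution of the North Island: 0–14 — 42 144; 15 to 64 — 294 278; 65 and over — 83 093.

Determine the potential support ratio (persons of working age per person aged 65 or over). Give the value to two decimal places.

Potential support ratio = 294 278 / 83 093 = 3.54

Potential support ratio: 3.54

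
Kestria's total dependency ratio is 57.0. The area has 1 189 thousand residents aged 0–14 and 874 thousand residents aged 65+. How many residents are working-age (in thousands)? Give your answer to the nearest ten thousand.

Total dependency ratio = (youth + elderly) / working-age × 100
57.0 = (1 189 + 874) / W × 100
⇒ 3 620

Working-age: 3 620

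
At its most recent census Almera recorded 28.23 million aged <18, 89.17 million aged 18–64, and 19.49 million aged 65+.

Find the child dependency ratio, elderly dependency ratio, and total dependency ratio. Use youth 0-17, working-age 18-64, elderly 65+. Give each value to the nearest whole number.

Youth dependency ratio: 32
Old-age dependency ratio: 22
Total dependency ratio: 54

Youth dependency ratio = 28.23 / 89.17 × 100 = 32
Old-age dependency ratio = 19.49 / 89.17 × 100 = 22
Total dependency ratio = (28.23 + 19.49) / 89.17 × 100 = 47.72 / 89.17 × 100 = 54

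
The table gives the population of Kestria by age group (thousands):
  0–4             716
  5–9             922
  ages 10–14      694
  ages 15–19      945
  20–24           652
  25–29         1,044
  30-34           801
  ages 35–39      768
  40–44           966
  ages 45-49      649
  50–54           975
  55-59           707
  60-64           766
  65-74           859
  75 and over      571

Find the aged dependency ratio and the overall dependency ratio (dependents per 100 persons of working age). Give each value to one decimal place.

0–14: 716 + 922 + 694 = 2,332
15–64: 945 + 652 + 1,044 + 801 + 768 + 966 + 649 + 975 + 707 + 766 = 8,273
65+: 859 + 571 = 1,430
Old-age dependency ratio = 1,430 / 8,273 × 100 = 17.3
Total dependency ratio = (2,332 + 1,430) / 8,273 × 100 = 3,762 / 8,273 × 100 = 45.5

Old-age dependency ratio: 17.3
Total dependency ratio: 45.5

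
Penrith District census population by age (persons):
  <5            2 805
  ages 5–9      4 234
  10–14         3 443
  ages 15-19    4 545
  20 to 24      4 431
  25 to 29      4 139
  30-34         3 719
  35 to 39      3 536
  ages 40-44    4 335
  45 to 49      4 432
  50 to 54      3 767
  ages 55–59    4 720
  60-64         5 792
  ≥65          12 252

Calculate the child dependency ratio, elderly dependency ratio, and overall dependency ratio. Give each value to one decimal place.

Youth dependency ratio: 24.1
Old-age dependency ratio: 28.2
Total dependency ratio: 52.4

0–14: 2 805 + 4 234 + 3 443 = 10 482
15–64: 4 545 + 4 431 + 4 139 + 3 719 + 3 536 + 4 335 + 4 432 + 3 767 + 4 720 + 5 792 = 43 416
65+: 12 252
Youth dependency ratio = 10 482 / 43 416 × 100 = 24.1
Old-age dependency ratio = 12 252 / 43 416 × 100 = 28.2
Total dependency ratio = (10 482 + 12 252) / 43 416 × 100 = 22 734 / 43 416 × 100 = 52.4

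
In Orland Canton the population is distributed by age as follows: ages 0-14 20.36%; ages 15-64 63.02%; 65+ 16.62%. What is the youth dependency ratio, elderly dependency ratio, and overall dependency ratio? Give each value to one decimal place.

Youth dependency ratio = 20.36 / 63.02 × 100 = 32.3
Old-age dependency ratio = 16.62 / 63.02 × 100 = 26.4
Total dependency ratio = (20.36 + 16.62) / 63.02 × 100 = 36.98 / 63.02 × 100 = 58.7

Youth dependency ratio: 32.3
Old-age dependency ratio: 26.4
Total dependency ratio: 58.7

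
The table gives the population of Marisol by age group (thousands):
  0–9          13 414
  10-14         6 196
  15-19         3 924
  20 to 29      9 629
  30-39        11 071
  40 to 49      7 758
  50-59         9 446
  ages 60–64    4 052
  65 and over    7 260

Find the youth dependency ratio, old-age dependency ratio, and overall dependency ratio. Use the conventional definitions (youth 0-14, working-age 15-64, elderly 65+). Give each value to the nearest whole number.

0–14: 13 414 + 6 196 = 19 610
15–64: 3 924 + 9 629 + 11 071 + 7 758 + 9 446 + 4 052 = 45 880
65+: 7 260
Youth dependency ratio = 19 610 / 45 880 × 100 = 43
Old-age dependency ratio = 7 260 / 45 880 × 100 = 16
Total dependency ratio = (19 610 + 7 260) / 45 880 × 100 = 26 870 / 45 880 × 100 = 59

Youth dependency ratio: 43
Old-age dependency ratio: 16
Total dependency ratio: 59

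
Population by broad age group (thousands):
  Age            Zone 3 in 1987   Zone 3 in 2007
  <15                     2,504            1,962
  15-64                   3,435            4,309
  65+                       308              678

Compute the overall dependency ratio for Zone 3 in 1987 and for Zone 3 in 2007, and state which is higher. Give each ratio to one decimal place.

Zone 3 in 1987: (2,504 + 308) / 3,435 × 100 = 2,812 / 3,435 × 100 = 81.9
Zone 3 in 2007: (1,962 + 678) / 4,309 × 100 = 2,640 / 4,309 × 100 = 61.3

Zone 3 in 1987: 81.9
Zone 3 in 2007: 61.3
Higher: Zone 3 in 1987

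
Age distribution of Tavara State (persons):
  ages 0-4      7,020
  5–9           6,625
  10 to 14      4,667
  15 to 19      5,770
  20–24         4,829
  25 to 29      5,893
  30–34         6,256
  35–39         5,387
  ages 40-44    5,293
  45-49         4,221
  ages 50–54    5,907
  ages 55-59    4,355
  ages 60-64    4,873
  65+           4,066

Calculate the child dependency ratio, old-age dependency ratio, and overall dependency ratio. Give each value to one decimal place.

0–14: 7,020 + 6,625 + 4,667 = 18,312
15–64: 5,770 + 4,829 + 5,893 + 6,256 + 5,387 + 5,293 + 4,221 + 5,907 + 4,355 + 4,873 = 52,784
65+: 4,066
Youth dependency ratio = 18,312 / 52,784 × 100 = 34.7
Old-age dependency ratio = 4,066 / 52,784 × 100 = 7.7
Total dependency ratio = (18,312 + 4,066) / 52,784 × 100 = 22,378 / 52,784 × 100 = 42.4

Youth dependency ratio: 34.7
Old-age dependency ratio: 7.7
Total dependency ratio: 42.4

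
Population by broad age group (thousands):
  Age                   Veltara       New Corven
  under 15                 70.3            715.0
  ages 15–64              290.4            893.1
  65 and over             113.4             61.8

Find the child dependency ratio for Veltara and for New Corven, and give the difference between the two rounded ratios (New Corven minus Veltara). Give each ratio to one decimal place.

Veltara: 70.3 / 290.4 × 100 = 24.2
New Corven: 715.0 / 893.1 × 100 = 80.1

Veltara: 24.2
New Corven: 80.1
Difference: +55.9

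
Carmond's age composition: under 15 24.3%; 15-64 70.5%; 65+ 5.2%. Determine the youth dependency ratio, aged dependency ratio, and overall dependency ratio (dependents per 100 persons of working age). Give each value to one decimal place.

Youth dependency ratio = 24.3 / 70.5 × 100 = 34.5
Old-age dependency ratio = 5.2 / 70.5 × 100 = 7.4
Total dependency ratio = (24.3 + 5.2) / 70.5 × 100 = 29.5 / 70.5 × 100 = 41.8

Youth dependency ratio: 34.5
Old-age dependency ratio: 7.4
Total dependency ratio: 41.8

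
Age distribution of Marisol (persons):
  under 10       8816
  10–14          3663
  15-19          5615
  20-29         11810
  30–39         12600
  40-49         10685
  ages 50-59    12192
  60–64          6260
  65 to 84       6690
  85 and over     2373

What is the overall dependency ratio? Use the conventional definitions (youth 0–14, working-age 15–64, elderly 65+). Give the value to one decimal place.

0–14: 8816 + 3663 = 12479
15–64: 5615 + 11810 + 12600 + 10685 + 12192 + 6260 = 59162
65+: 6690 + 2373 = 9063
Total dependency ratio = (12479 + 9063) / 59162 × 100 = 21542 / 59162 × 100 = 36.4

Total dependency ratio: 36.4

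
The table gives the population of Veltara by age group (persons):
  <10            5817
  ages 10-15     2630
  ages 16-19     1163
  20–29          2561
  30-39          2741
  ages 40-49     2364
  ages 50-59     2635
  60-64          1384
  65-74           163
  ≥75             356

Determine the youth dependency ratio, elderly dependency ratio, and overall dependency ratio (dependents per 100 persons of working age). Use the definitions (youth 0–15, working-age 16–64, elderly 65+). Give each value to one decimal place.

0–15: 5817 + 2630 = 8447
16–64: 1163 + 2561 + 2741 + 2364 + 2635 + 1384 = 12848
65+: 163 + 356 = 519
Youth dependency ratio = 8447 / 12848 × 100 = 65.7
Old-age dependency ratio = 519 / 12848 × 100 = 4.0
Total dependency ratio = (8447 + 519) / 12848 × 100 = 8966 / 12848 × 100 = 69.8

Youth dependency ratio: 65.7
Old-age dependency ratio: 4.0
Total dependency ratio: 69.8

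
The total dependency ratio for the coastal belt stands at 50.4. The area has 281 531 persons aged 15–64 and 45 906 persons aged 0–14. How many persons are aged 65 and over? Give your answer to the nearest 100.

Aged 65 and over: 96 000

Total dependency ratio = (youth + elderly) / working-age × 100
50.4 = (45 906 + E) / 281 531 × 100
⇒ 96 000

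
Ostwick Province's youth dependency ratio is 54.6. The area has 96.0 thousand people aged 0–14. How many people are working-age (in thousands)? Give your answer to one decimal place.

Youth dependency ratio = youth / working-age × 100
54.6 = 96.0 / W × 100
⇒ 175.8

Working-age: 175.8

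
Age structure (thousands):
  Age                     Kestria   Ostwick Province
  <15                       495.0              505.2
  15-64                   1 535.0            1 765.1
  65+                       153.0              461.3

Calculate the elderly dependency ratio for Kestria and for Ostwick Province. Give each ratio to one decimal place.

Kestria: 153.0 / 1 535.0 × 100 = 10.0
Ostwick Province: 461.3 / 1 765.1 × 100 = 26.1

Kestria: 10.0
Ostwick Province: 26.1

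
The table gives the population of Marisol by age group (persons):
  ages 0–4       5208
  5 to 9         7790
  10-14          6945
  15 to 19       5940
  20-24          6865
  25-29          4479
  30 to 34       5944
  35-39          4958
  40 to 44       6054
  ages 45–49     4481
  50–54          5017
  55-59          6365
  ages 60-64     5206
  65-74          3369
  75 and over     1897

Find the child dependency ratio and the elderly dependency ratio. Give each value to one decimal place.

0–14: 5208 + 7790 + 6945 = 19943
15–64: 5940 + 6865 + 4479 + 5944 + 4958 + 6054 + 4481 + 5017 + 6365 + 5206 = 55309
65+: 3369 + 1897 = 5266
Youth dependency ratio = 19943 / 55309 × 100 = 36.1
Old-age dependency ratio = 5266 / 55309 × 100 = 9.5

Youth dependency ratio: 36.1
Old-age dependency ratio: 9.5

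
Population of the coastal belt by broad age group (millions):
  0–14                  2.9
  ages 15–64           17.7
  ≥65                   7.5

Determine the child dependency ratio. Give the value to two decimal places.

Youth dependency ratio = 2.9 / 17.7 × 100 = 16.38

Youth dependency ratio: 16.38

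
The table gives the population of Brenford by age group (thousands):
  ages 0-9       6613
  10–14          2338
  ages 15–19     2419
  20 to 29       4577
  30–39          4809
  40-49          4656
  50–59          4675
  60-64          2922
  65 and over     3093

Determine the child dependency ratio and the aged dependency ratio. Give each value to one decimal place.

0–14: 6613 + 2338 = 8951
15–64: 2419 + 4577 + 4809 + 4656 + 4675 + 2922 = 24058
65+: 3093
Youth dependency ratio = 8951 / 24058 × 100 = 37.2
Old-age dependency ratio = 3093 / 24058 × 100 = 12.9

Youth dependency ratio: 37.2
Old-age dependency ratio: 12.9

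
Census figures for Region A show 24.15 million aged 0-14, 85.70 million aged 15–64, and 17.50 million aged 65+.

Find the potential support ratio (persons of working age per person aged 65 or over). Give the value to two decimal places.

Potential support ratio = 85.70 / 17.50 = 4.90

Potential support ratio: 4.90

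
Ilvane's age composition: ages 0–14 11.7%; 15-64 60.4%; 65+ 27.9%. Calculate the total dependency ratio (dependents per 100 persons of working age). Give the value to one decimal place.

Total dependency ratio: 65.6

Total dependency ratio = (11.7 + 27.9) / 60.4 × 100 = 39.6 / 60.4 × 100 = 65.6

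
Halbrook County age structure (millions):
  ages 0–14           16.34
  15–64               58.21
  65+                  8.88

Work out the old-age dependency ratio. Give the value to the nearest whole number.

Old-age dependency ratio = 8.88 / 58.21 × 100 = 15

Old-age dependency ratio: 15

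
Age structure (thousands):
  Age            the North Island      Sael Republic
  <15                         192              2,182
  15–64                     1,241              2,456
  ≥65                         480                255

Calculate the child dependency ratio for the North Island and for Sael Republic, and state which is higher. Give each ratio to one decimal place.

the North Island: 15.5
Sael Republic: 88.8
Higher: Sael Republic

the North Island: 192 / 1,241 × 100 = 15.5
Sael Republic: 2,182 / 2,456 × 100 = 88.8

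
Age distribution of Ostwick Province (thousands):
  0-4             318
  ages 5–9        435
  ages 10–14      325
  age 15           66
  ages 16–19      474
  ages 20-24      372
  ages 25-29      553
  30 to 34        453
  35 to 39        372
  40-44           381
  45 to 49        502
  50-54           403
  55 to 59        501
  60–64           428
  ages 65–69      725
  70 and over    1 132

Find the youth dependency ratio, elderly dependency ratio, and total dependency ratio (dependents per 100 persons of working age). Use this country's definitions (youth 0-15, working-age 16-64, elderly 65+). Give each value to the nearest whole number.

0–15: 318 + 435 + 325 + 66 = 1 144
16–64: 474 + 372 + 553 + 453 + 372 + 381 + 502 + 403 + 501 + 428 = 4 439
65+: 725 + 1 132 = 1 857
Youth dependency ratio = 1 144 / 4 439 × 100 = 26
Old-age dependency ratio = 1 857 / 4 439 × 100 = 42
Total dependency ratio = (1 144 + 1 857) / 4 439 × 100 = 3 001 / 4 439 × 100 = 68

Youth dependency ratio: 26
Old-age dependency ratio: 42
Total dependency ratio: 68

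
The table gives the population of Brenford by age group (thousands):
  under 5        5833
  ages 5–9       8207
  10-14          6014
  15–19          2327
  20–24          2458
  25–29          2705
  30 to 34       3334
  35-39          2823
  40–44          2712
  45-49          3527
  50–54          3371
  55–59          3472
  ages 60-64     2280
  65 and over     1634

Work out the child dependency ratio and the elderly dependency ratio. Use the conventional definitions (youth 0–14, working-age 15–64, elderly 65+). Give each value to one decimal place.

Youth dependency ratio: 69.1
Old-age dependency ratio: 5.6

0–14: 5833 + 8207 + 6014 = 20054
15–64: 2327 + 2458 + 2705 + 3334 + 2823 + 2712 + 3527 + 3371 + 3472 + 2280 = 29009
65+: 1634
Youth dependency ratio = 20054 / 29009 × 100 = 69.1
Old-age dependency ratio = 1634 / 29009 × 100 = 5.6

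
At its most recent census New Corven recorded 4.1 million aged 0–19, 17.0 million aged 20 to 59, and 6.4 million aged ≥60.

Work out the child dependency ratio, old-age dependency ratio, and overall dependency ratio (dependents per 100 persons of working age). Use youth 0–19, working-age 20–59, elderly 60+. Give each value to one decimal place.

Youth dependency ratio: 24.1
Old-age dependency ratio: 37.6
Total dependency ratio: 61.8

Youth dependency ratio = 4.1 / 17.0 × 100 = 24.1
Old-age dependency ratio = 6.4 / 17.0 × 100 = 37.6
Total dependency ratio = (4.1 + 6.4) / 17.0 × 100 = 10.5 / 17.0 × 100 = 61.8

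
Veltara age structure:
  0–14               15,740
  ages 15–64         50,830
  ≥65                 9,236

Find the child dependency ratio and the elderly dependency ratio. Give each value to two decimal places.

Youth dependency ratio = 15,740 / 50,830 × 100 = 30.97
Old-age dependency ratio = 9,236 / 50,830 × 100 = 18.17

Youth dependency ratio: 30.97
Old-age dependency ratio: 18.17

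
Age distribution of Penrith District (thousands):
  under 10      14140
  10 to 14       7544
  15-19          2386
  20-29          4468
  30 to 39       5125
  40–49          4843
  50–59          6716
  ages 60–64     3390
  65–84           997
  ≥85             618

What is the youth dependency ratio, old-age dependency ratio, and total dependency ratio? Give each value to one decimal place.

0–14: 14140 + 7544 = 21684
15–64: 2386 + 4468 + 5125 + 4843 + 6716 + 3390 = 26928
65+: 997 + 618 = 1615
Youth dependency ratio = 21684 / 26928 × 100 = 80.5
Old-age dependency ratio = 1615 / 26928 × 100 = 6.0
Total dependency ratio = (21684 + 1615) / 26928 × 100 = 23299 / 26928 × 100 = 86.5

Youth dependency ratio: 80.5
Old-age dependency ratio: 6.0
Total dependency ratio: 86.5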